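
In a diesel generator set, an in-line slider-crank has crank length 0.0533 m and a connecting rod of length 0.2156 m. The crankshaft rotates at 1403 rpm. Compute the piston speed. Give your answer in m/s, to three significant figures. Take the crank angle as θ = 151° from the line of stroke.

2.97

ω = 2π·1403/60 = 146.9 rad/s
For an in-line slider-crank, x = r cosθ + √(L² − r² sin²θ), so v = −rω sinθ·[1 + r cosθ/√(L² − r² sin²θ)].
With r = 0.0533 m, L = 0.2156 m, θ = 151°: √(L² − r² sin²θ) = 0.21405 m.
v = −0.0533·146.9·0.48481·[1 + 0.0533·-0.87462/0.21405] = -2.9697 m/s.
|v| = 2.9697 m/s.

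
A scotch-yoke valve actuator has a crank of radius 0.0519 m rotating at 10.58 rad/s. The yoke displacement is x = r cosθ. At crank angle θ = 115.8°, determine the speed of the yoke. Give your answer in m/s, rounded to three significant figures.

0.494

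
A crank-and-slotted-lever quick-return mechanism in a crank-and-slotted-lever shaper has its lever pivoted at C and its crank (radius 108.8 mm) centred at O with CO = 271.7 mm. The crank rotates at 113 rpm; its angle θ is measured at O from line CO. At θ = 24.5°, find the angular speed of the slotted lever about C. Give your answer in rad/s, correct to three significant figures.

ω = 11.83 rad/s (from 113 rpm).
Crank pin A relative to C: A = (d + r cosθ, r sinθ); lever angle φ = atan2(r sinθ, d + r cosθ).
Differentiating tanφ: φ̇ = rω(d cosθ + r)/(d² + r² + 2dr cosθ).
d² + r² + 2dr cosθ = |CA|² = 0.139457 m²;  d cosθ + r = +0.35604 m.
|ω_lever| = |0.1088·11.83·+0.35604| / 0.139457 = 3.2869 rad/s.

3.29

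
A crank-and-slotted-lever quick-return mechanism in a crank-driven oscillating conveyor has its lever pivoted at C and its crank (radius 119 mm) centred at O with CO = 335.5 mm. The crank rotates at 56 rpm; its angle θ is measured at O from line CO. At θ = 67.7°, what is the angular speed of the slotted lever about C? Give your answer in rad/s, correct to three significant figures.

1.09

ω = 5.864 rad/s (from 56 rpm).
Crank pin A relative to C: A = (d + r cosθ, r sinθ); lever angle φ = atan2(r sinθ, d + r cosθ).
Differentiating tanφ: φ̇ = rω(d cosθ + r)/(d² + r² + 2dr cosθ).
d² + r² + 2dr cosθ = |CA|² = 0.15702 m²;  d cosθ + r = +0.24631 m.
|ω_lever| = |0.119·5.864·+0.24631| / 0.15702 = 1.0947 rad/s.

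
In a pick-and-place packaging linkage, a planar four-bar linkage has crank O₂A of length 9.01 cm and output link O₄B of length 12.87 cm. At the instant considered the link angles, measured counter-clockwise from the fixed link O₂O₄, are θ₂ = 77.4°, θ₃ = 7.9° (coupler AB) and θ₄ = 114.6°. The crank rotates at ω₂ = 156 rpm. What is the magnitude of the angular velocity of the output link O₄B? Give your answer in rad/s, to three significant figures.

11.2

ω₂ = 16.34 rad/s (from 156 rpm).
Differentiating the loop-closure r₂e^{iθ₂}+r₃e^{iθ₃}=r₁+r₄e^{iθ₄} gives r₂ω₂e^{iθ₂}+r₃ω₃e^{iθ₃}=r₄ω₄e^{iθ₄}.
Eliminating the other unknown: ω₄ = r₂ω₂ sin(θ₂−θ₃) / [r₄ sin(θ₄−θ₃)].
Numerator sine = +0.93667; denominator sine = +0.95782.
Result = 0.0901·16.34·(+0.93667) / (0.1287·(+0.95782)) = +11.184 rad/s; magnitude 11.184 rad/s.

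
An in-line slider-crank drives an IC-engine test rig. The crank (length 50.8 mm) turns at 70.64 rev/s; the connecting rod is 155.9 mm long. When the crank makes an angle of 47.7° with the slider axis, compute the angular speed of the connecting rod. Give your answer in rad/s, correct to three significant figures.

100

ω = 443.8 rad/s (converted from 70.64 rev/s).
The rod makes angle φ with the slider axis where L sinφ = r sinθ; differentiating, L cosφ·φ̇ = r ω cosθ.
L cosφ = √(L² − r² sin²θ) = 0.1513 m.
|ω_rod| = r ω |cosθ| / √(L² − r² sin²θ) = 0.0508·443.8·0.67301/0.1513 = 100.29 rad/s.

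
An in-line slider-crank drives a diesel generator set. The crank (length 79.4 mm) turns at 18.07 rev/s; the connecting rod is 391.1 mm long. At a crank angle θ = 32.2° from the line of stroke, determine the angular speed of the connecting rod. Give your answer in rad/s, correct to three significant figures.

19.6

ω = 113.5 rad/s (converted from 18.07 rev/s).
The rod makes angle φ with the slider axis where L sinφ = r sinθ; differentiating, L cosφ·φ̇ = r ω cosθ.
L cosφ = √(L² − r² sin²θ) = 0.3888 m.
|ω_rod| = r ω |cosθ| / √(L² − r² sin²θ) = 0.0794·113.5·0.84619/0.3888 = 19.62 rad/s.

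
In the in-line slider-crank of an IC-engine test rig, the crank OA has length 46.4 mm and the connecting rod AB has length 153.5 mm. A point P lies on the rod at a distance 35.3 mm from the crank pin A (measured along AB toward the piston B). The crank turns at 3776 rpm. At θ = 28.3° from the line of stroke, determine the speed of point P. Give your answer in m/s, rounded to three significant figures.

ω = 395.4 rad/s.  Crank-pin speed |V_A| = rω = 18.348 m/s, perpendicular to OA.
Rod angle: sinφ = −(r/L) sinθ ⇒ φ = -8.239°; ω_rod = −rω cosθ/√(L²−r²sin²θ) = -106.34 rad/s.
V_P = V_A + ω_rod × AP, with AP = 0.0353 m along the rod.
Components: V_Px = −rω sinθ − a·ω_rod·sinφ = -9.2363 m/s;  V_Py = rω cosθ + a·ω_rod·cosφ = +12.44 m/s.
|V_P| = √(V_Px² + V_Py²) = 15.494 m/s.

15.5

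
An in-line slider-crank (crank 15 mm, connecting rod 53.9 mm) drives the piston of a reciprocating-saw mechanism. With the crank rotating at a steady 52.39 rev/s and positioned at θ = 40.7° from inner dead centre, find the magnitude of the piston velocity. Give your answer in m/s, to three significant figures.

3.91

ω = 2π·52.4 = 329.2 rad/s
For an in-line slider-crank, x = r cosθ + √(L² − r² sin²θ), so v = −rω sinθ·[1 + r cosθ/√(L² − r² sin²θ)].
With r = 0.015 m, L = 0.0539 m, θ = 40.7°: √(L² − r² sin²θ) = 0.053005 m.
v = −0.015·329.2·0.65210·[1 + 0.015·0.75813/0.053005] = -3.9106 m/s.
|v| = 3.9106 m/s.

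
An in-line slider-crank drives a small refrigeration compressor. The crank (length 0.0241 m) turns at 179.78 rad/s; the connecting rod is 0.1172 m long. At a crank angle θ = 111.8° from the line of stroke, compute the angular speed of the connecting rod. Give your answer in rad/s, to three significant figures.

14.0

ω = 179.8 rad/s
The rod makes angle φ with the slider axis where L sinφ = r sinθ; differentiating, L cosφ·φ̇ = r ω cosθ.
L cosφ = √(L² − r² sin²θ) = 0.11504 m.
|ω_rod| = r ω |cosθ| / √(L² − r² sin²θ) = 0.0241·179.8·0.37137/0.11504 = 13.986 rad/s.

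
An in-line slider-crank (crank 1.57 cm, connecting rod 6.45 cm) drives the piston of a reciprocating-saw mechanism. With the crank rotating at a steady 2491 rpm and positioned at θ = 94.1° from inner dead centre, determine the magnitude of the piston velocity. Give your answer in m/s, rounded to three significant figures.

ω = 2π·2491/60 = 260.9 rad/s
For an in-line slider-crank, x = r cosθ + √(L² − r² sin²θ), so v = −rω sinθ·[1 + r cosθ/√(L² − r² sin²θ)].
With r = 0.0157 m, L = 0.0645 m, θ = 94.1°: √(L² − r² sin²θ) = 0.06257 m.
v = −0.0157·260.9·0.99744·[1 + 0.0157·-0.07150/0.06257] = -4.0117 m/s.
|v| = 4.0117 m/s.

4.01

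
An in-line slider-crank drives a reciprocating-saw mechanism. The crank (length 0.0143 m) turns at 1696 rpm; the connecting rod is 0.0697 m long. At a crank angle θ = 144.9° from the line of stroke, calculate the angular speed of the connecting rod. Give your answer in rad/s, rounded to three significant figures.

30.0

ω = 177.6 rad/s (converted from 1696 rpm).
The rod makes angle φ with the slider axis where L sinφ = r sinθ; differentiating, L cosφ·φ̇ = r ω cosθ.
L cosφ = √(L² − r² sin²θ) = 0.069213 m.
|ω_rod| = r ω |cosθ| / √(L² − r² sin²θ) = 0.0143·177.6·0.81815/0.069213 = 30.022 rad/s.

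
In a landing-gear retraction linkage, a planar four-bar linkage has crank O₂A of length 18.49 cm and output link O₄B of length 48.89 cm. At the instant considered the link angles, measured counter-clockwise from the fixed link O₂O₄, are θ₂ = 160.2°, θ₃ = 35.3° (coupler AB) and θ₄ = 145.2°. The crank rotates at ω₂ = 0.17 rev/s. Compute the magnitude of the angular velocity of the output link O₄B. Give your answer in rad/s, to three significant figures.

ω₂ = 1.068 rad/s (from 0.17 rev/s).
Differentiating the loop-closure r₂e^{iθ₂}+r₃e^{iθ₃}=r₁+r₄e^{iθ₄} gives r₂ω₂e^{iθ₂}+r₃ω₃e^{iθ₃}=r₄ω₄e^{iθ₄}.
Eliminating the other unknown: ω₄ = r₂ω₂ sin(θ₂−θ₃) / [r₄ sin(θ₄−θ₃)].
Numerator sine = +0.82015; denominator sine = +0.94029.
Result = 0.1849·1.068·(+0.82015) / (0.4889·(+0.94029)) = +0.35235 rad/s; magnitude 0.35235 rad/s.

0.352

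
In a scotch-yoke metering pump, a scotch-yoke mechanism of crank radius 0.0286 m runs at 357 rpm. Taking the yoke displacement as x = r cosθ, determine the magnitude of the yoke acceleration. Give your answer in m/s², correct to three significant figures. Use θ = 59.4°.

ω = 37.38 rad/s (from 357 rpm).
x = r cosθ ⇒ ẍ = −rω² cosθ (ω constant).
|a| = rω²|cosθ| = 0.0286·(37.38)²·|cos 59.4°| = 20.348 m/s².

20.3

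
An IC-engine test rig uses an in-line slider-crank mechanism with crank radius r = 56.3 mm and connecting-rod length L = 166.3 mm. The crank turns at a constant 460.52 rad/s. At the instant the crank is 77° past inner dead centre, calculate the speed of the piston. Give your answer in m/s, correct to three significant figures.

27.3

ω = 460.5 rad/s
For an in-line slider-crank, x = r cosθ + √(L² − r² sin²θ), so v = −rω sinθ·[1 + r cosθ/√(L² − r² sin²θ)].
With r = 0.0563 m, L = 0.1663 m, θ = 77°: √(L² − r² sin²θ) = 0.15699 m.
v = −0.0563·460.5·0.97437·[1 + 0.0563·0.22495/0.15699] = -27.301 m/s.
|v| = 27.301 m/s.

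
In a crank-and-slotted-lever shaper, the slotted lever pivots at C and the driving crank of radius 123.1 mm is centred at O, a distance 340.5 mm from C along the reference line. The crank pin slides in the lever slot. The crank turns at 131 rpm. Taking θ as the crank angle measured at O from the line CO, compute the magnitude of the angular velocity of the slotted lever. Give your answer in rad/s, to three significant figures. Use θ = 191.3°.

7.28

ω = 13.72 rad/s (from 131 rpm).
Crank pin A relative to C: A = (d + r cosθ, r sinθ); lever angle φ = atan2(r sinθ, d + r cosθ).
Differentiating tanφ: φ̇ = rω(d cosθ + r)/(d² + r² + 2dr cosθ).
d² + r² + 2dr cosθ = |CA|² = 0.0488879 m²;  d cosθ + r = -0.2108 m.
|ω_lever| = |0.1231·13.72·-0.2108| / 0.0488879 = 7.2816 rad/s.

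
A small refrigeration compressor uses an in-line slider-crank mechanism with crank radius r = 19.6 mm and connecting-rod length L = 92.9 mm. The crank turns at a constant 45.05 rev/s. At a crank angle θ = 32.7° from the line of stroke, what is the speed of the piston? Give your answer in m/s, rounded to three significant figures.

ω = 2π·45 = 283.1 rad/s
For an in-line slider-crank, x = r cosθ + √(L² − r² sin²θ), so v = −rω sinθ·[1 + r cosθ/√(L² − r² sin²θ)].
With r = 0.0196 m, L = 0.0929 m, θ = 32.7°: √(L² − r² sin²θ) = 0.092295 m.
v = −0.0196·283.1·0.54024·[1 + 0.0196·0.84151/0.092295] = -3.5328 m/s.
|v| = 3.5328 m/s.

3.53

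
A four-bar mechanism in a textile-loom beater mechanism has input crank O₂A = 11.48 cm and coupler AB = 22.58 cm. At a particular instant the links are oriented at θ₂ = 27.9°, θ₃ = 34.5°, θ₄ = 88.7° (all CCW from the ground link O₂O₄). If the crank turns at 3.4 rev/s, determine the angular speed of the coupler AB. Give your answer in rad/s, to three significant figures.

ω₂ = 21.36 rad/s (from 3.4 rev/s).
Differentiating the loop-closure r₂e^{iθ₂}+r₃e^{iθ₃}=r₁+r₄e^{iθ₄} gives r₂ω₂e^{iθ₂}+r₃ω₃e^{iθ₃}=r₄ω₄e^{iθ₄}.
Eliminating the other unknown: ω₃ = r₂ω₂ sin(θ₄−θ₂) / [r₃ sin(θ₃−θ₄)].
Numerator sine = +0.87292; denominator sine = -0.81106.
Result = 0.1148·21.36·(+0.87292) / (0.2258·(-0.81106)) = -11.69 rad/s; magnitude 11.69 rad/s.

11.7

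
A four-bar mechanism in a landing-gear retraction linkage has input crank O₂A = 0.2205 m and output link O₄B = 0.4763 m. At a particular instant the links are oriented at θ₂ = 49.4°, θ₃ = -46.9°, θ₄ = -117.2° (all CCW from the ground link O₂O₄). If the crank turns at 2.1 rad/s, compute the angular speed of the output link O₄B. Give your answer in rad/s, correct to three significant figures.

ω₂ = 2.1 rad/s
Differentiating the loop-closure r₂e^{iθ₂}+r₃e^{iθ₃}=r₁+r₄e^{iθ₄} gives r₂ω₂e^{iθ₂}+r₃ω₃e^{iθ₃}=r₄ω₄e^{iθ₄}.
Eliminating the other unknown: ω₄ = r₂ω₂ sin(θ₂−θ₃) / [r₄ sin(θ₄−θ₃)].
Numerator sine = +0.99396; denominator sine = -0.94147.
Result = 0.2205·2.1·(+0.99396) / (0.4763·(-0.94147)) = -1.0264 rad/s; magnitude 1.0264 rad/s.

1.03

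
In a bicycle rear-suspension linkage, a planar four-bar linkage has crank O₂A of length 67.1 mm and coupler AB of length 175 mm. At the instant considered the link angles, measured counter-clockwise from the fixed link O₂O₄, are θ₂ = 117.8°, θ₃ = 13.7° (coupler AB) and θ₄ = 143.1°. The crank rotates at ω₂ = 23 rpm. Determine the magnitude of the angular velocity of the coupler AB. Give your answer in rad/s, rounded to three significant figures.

ω₂ = 2.409 rad/s (from 23 rpm).
Differentiating the loop-closure r₂e^{iθ₂}+r₃e^{iθ₃}=r₁+r₄e^{iθ₄} gives r₂ω₂e^{iθ₂}+r₃ω₃e^{iθ₃}=r₄ω₄e^{iθ₄}.
Eliminating the other unknown: ω₃ = r₂ω₂ sin(θ₄−θ₂) / [r₃ sin(θ₃−θ₄)].
Numerator sine = +0.42736; denominator sine = -0.77273.
Result = 0.0671·2.409·(+0.42736) / (0.175·(-0.77273)) = -0.51074 rad/s; magnitude 0.51074 rad/s.

0.511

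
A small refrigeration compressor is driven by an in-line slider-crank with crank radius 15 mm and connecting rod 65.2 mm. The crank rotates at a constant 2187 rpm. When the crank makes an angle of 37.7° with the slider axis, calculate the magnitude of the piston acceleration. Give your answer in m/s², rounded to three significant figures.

ω = 2π·2187/60 = 229 rad/s
x(θ) = r cosθ + √(L² − r² sin²θ); with ω constant, a = ω²·d²x/dθ².
d²x/dθ² = −r cosθ − r²(cos2θ)/√u − r⁴ sin²2θ/(4u^{3/2}),  u = L² − r² sin²θ = 0.0041669 m².
Substituting r = 0.015 m, L = 0.0652 m, θ = 37.7°: d²x/dθ² = -0.012791 m.
a = ω²·d²x/dθ² = (229)²·(-0.012791) = -670.9 m/s²;  |a| = 670.9 m/s².

671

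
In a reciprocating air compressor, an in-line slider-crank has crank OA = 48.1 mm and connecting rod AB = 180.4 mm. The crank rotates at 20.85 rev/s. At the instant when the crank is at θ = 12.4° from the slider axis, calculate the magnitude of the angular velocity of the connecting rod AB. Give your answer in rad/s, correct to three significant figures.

34.2

ω = 131 rad/s (converted from 20.85 rev/s).
The rod makes angle φ with the slider axis where L sinφ = r sinθ; differentiating, L cosφ·φ̇ = r ω cosθ.
L cosφ = √(L² − r² sin²θ) = 0.1801 m.
|ω_rod| = r ω |cosθ| / √(L² − r² sin²θ) = 0.0481·131·0.97667/0.1801 = 34.171 rad/s.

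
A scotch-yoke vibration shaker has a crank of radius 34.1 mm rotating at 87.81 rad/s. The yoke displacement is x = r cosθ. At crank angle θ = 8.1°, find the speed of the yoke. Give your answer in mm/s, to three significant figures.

422

ω = 87.81 rad/s
x = r cosθ ⇒ ẋ = −rω sinθ.
|v| = rω|sinθ| = 0.0341·87.81·|sin 8.1°| = 0.4219 m/s = 421.9 mm/s.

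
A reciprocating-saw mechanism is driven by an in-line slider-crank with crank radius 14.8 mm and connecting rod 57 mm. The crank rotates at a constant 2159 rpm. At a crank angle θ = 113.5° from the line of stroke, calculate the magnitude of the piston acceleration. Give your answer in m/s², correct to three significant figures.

ω = 2π·2159/60 = 226.1 rad/s
x(θ) = r cosθ + √(L² − r² sin²θ); with ω constant, a = ω²·d²x/dθ².
d²x/dθ² = −r cosθ − r²(cos2θ)/√u − r⁴ sin²2θ/(4u^{3/2}),  u = L² − r² sin²θ = 0.00306479 m².
Substituting r = 0.0148 m, L = 0.057 m, θ = 113.5°: d²x/dθ² = +0.0085621 m.
a = ω²·d²x/dθ² = (226.1)²·(+0.0085621) = +437.66 m/s²;  |a| = 437.66 m/s².

438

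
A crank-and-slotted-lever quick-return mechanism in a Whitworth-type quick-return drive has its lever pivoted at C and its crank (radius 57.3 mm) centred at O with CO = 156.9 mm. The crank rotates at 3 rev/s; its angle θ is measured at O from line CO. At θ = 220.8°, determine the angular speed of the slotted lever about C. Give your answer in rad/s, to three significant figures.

4.65

ω = 18.85 rad/s (from 3 rev/s).
Crank pin A relative to C: A = (d + r cosθ, r sinθ); lever angle φ = atan2(r sinθ, d + r cosθ).
Differentiating tanφ: φ̇ = rω(d cosθ + r)/(d² + r² + 2dr cosθ).
d² + r² + 2dr cosθ = |CA|² = 0.0142896 m²;  d cosθ + r = -0.061473 m.
|ω_lever| = |0.0573·18.85·-0.061473| / 0.0142896 = 4.6464 rad/s.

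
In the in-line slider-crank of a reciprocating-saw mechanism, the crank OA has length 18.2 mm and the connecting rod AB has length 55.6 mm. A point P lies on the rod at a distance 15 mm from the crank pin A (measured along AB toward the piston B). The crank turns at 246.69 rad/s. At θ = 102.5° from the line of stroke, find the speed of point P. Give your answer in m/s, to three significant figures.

4.35

ω = 246.7 rad/s.  Crank-pin speed |V_A| = rω = 4.4898 m/s, perpendicular to OA.
Rod angle: sinφ = −(r/L) sinθ ⇒ φ = -18.637°; ω_rod = −rω cosθ/√(L²−r²sin²θ) = +18.445 rad/s.
V_P = V_A + ω_rod × AP, with AP = 0.015 m along the rod.
Components: V_Px = −rω sinθ − a·ω_rod·sinφ = -4.2949 m/s;  V_Py = rω cosθ + a·ω_rod·cosφ = -0.7096 m/s.
|V_P| = √(V_Px² + V_Py²) = 4.3531 m/s.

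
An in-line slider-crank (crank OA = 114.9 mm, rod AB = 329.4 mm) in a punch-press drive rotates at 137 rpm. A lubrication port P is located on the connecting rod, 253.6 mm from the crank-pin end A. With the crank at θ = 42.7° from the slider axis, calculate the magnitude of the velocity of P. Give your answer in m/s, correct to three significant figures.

1.37

ω = 14.35 rad/s.  Crank-pin speed |V_A| = rω = 1.6484 m/s, perpendicular to OA.
Rod angle: sinφ = −(r/L) sinθ ⇒ φ = -13.683°; ω_rod = −rω cosθ/√(L²−r²sin²θ) = -3.7852 rad/s.
V_P = V_A + ω_rod × AP, with AP = 0.2536 m along the rod.
Components: V_Px = −rω sinθ − a·ω_rod·sinφ = -1.345 m/s;  V_Py = rω cosθ + a·ω_rod·cosφ = +0.27877 m/s.
|V_P| = √(V_Px² + V_Py²) = 1.3736 m/s.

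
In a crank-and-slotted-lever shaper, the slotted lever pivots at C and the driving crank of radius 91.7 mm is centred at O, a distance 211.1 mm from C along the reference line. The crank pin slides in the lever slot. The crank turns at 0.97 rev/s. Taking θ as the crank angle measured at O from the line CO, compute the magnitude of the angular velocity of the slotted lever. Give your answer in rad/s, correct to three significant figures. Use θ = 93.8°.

0.862

ω = 6.095 rad/s (from 0.97 rev/s).
Crank pin A relative to C: A = (d + r cosθ, r sinθ); lever angle φ = atan2(r sinθ, d + r cosθ).
Differentiating tanφ: φ̇ = rω(d cosθ + r)/(d² + r² + 2dr cosθ).
d² + r² + 2dr cosθ = |CA|² = 0.0504063 m²;  d cosθ + r = +0.07771 m.
|ω_lever| = |0.0917·6.095·+0.07771| / 0.0504063 = 0.86161 rad/s.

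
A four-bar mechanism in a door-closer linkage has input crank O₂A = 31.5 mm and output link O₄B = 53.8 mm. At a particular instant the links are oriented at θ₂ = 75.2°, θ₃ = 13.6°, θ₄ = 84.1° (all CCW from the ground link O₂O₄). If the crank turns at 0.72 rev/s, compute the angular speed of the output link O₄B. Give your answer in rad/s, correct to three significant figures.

ω₂ = 4.524 rad/s (from 0.72 rev/s).
Differentiating the loop-closure r₂e^{iθ₂}+r₃e^{iθ₃}=r₁+r₄e^{iθ₄} gives r₂ω₂e^{iθ₂}+r₃ω₃e^{iθ₃}=r₄ω₄e^{iθ₄}.
Eliminating the other unknown: ω₄ = r₂ω₂ sin(θ₂−θ₃) / [r₄ sin(θ₄−θ₃)].
Numerator sine = +0.87965; denominator sine = +0.94264.
Result = 0.0315·4.524·(+0.87965) / (0.0538·(+0.94264)) = +2.4717 rad/s; magnitude 2.4717 rad/s.

2.47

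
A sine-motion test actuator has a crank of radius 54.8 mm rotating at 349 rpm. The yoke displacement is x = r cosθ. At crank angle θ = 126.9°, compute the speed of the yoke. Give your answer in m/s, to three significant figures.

1.60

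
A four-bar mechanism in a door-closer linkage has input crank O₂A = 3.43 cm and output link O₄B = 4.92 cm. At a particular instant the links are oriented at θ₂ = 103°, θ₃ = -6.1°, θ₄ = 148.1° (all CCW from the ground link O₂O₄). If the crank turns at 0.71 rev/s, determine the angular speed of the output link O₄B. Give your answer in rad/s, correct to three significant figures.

ω₂ = 4.461 rad/s (from 0.71 rev/s).
Differentiating the loop-closure r₂e^{iθ₂}+r₃e^{iθ₃}=r₁+r₄e^{iθ₄} gives r₂ω₂e^{iθ₂}+r₃ω₃e^{iθ₃}=r₄ω₄e^{iθ₄}.
Eliminating the other unknown: ω₄ = r₂ω₂ sin(θ₂−θ₃) / [r₄ sin(θ₄−θ₃)].
Numerator sine = +0.94495; denominator sine = +0.43523.
Result = 0.0343·4.461·(+0.94495) / (0.0492·(+0.43523)) = +6.7524 rad/s; magnitude 6.7524 rad/s.

6.75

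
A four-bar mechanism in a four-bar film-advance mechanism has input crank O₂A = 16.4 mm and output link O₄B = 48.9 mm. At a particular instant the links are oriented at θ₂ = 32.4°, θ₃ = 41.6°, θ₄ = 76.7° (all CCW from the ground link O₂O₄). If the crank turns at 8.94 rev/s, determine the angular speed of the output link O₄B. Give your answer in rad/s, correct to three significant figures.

5.24

ω₂ = 56.17 rad/s (from 8.94 rev/s).
Differentiating the loop-closure r₂e^{iθ₂}+r₃e^{iθ₃}=r₁+r₄e^{iθ₄} gives r₂ω₂e^{iθ₂}+r₃ω₃e^{iθ₃}=r₄ω₄e^{iθ₄}.
Eliminating the other unknown: ω₄ = r₂ω₂ sin(θ₂−θ₃) / [r₄ sin(θ₄−θ₃)].
Numerator sine = -0.15988; denominator sine = +0.57501.
Result = 0.0164·56.17·(-0.15988) / (0.0489·(+0.57501)) = -5.2381 rad/s; magnitude 5.2381 rad/s.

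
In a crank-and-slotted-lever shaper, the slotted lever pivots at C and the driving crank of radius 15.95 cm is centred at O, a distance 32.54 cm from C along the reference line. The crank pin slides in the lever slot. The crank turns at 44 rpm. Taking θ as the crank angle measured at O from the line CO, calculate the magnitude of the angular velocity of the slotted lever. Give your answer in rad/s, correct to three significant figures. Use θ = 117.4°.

0.0858

ω = 4.608 rad/s (from 44 rpm).
Crank pin A relative to C: A = (d + r cosθ, r sinθ); lever angle φ = atan2(r sinθ, d + r cosθ).
Differentiating tanφ: φ̇ = rω(d cosθ + r)/(d² + r² + 2dr cosθ).
d² + r² + 2dr cosθ = |CA|² = 0.0835555 m²;  d cosθ + r = +0.009751 m.
|ω_lever| = |0.1595·4.608·+0.009751| / 0.0835555 = 0.085766 rad/s.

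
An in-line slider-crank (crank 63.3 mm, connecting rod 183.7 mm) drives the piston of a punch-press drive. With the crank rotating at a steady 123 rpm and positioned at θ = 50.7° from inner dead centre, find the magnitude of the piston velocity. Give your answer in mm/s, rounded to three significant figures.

774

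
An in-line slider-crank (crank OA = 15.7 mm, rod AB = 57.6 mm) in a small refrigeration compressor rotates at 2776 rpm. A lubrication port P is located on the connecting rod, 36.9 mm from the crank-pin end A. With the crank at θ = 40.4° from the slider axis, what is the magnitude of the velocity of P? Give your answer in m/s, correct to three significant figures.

ω = 290.7 rad/s.  Crank-pin speed |V_A| = rω = 4.564 m/s, perpendicular to OA.
Rod angle: sinφ = −(r/L) sinθ ⇒ φ = -10.175°; ω_rod = −rω cosθ/√(L²−r²sin²θ) = -61.306 rad/s.
V_P = V_A + ω_rod × AP, with AP = 0.0369 m along the rod.
Components: V_Px = −rω sinθ − a·ω_rod·sinφ = -3.3577 m/s;  V_Py = rω cosθ + a·ω_rod·cosφ = +1.2491 m/s.
|V_P| = √(V_Px² + V_Py²) = 3.5825 m/s.

3.58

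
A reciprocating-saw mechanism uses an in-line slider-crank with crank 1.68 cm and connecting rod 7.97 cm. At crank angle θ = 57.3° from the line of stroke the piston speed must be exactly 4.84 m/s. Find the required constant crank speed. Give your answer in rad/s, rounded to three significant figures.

307

For an in-line slider-crank, |v_piston| = rω|sinθ|·[1 + r cosθ/√(L² − r² sin²θ)].
With r = 0.0168 m, L = 0.0797 m, θ = 57.3°: the bracketed kinematic factor |dx/dθ| = 0.015773 m.
ω = v/|dx/dθ| = 4.84/0.015773 = 306.85 rad/s.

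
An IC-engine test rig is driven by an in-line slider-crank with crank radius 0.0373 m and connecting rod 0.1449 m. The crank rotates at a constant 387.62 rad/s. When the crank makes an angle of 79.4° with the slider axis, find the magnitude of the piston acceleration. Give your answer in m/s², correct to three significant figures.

356

ω = 387.6 rad/s
x(θ) = r cosθ + √(L² − r² sin²θ); with ω constant, a = ω²·d²x/dθ².
d²x/dθ² = −r cosθ − r²(cos2θ)/√u − r⁴ sin²2θ/(4u^{3/2}),  u = L² − r² sin²θ = 0.0196518 m².
Substituting r = 0.0373 m, L = 0.1449 m, θ = 79.4°: d²x/dθ² = +0.0023687 m.
a = ω²·d²x/dθ² = (387.6)²·(+0.0023687) = +355.89 m/s²;  |a| = 355.89 m/s².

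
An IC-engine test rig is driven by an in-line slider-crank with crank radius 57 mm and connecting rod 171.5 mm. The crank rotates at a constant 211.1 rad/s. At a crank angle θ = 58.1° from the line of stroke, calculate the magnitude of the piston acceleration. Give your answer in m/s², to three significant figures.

975

ω = 211.1 rad/s
x(θ) = r cosθ + √(L² − r² sin²θ); with ω constant, a = ω²·d²x/dθ².
d²x/dθ² = −r cosθ − r²(cos2θ)/√u − r⁴ sin²2θ/(4u^{3/2}),  u = L² − r² sin²θ = 0.0270705 m².
Substituting r = 0.057 m, L = 0.1715 m, θ = 58.1°: d²x/dθ² = -0.02188 m.
a = ω²·d²x/dθ² = (211.1)²·(-0.02188) = -975.02 m/s²;  |a| = 975.02 m/s².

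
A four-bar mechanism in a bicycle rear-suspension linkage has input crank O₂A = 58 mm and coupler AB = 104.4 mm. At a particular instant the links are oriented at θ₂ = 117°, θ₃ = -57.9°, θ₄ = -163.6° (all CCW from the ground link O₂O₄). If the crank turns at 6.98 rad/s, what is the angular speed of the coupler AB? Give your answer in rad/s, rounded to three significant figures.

ω₂ = 6.98 rad/s
Differentiating the loop-closure r₂e^{iθ₂}+r₃e^{iθ₃}=r₁+r₄e^{iθ₄} gives r₂ω₂e^{iθ₂}+r₃ω₃e^{iθ₃}=r₄ω₄e^{iθ₄}.
Eliminating the other unknown: ω₃ = r₂ω₂ sin(θ₄−θ₂) / [r₃ sin(θ₃−θ₄)].
Numerator sine = +0.98294; denominator sine = +0.96269.
Result = 0.058·6.98·(+0.98294) / (0.1044·(+0.96269)) = +3.9593 rad/s; magnitude 3.9593 rad/s.

3.96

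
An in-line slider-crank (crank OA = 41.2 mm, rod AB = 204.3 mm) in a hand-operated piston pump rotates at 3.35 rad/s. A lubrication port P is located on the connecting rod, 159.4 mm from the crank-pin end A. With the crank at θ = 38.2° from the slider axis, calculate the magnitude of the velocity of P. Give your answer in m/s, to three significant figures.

0.0989

ω = 3.35 rad/s.  Crank-pin speed |V_A| = rω = 0.13802 m/s, perpendicular to OA.
Rod angle: sinφ = −(r/L) sinθ ⇒ φ = -7.164°; ω_rod = −rω cosθ/√(L²−r²sin²θ) = -0.53508 rad/s.
V_P = V_A + ω_rod × AP, with AP = 0.1594 m along the rod.
Components: V_Px = −rω sinθ − a·ω_rod·sinφ = -0.09599 m/s;  V_Py = rω cosθ + a·ω_rod·cosφ = +0.023838 m/s.
|V_P| = √(V_Px² + V_Py²) = 0.098905 m/s.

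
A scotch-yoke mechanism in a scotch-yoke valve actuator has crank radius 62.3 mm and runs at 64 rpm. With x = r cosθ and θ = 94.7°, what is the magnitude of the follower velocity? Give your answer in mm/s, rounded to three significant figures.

ω = 6.702 rad/s (from 64 rpm).
x = r cosθ ⇒ ẋ = −rω sinθ.
|v| = rω|sinθ| = 0.0623·6.702·|sin 94.7°| = 0.41613 m/s = 416.13 mm/s.

416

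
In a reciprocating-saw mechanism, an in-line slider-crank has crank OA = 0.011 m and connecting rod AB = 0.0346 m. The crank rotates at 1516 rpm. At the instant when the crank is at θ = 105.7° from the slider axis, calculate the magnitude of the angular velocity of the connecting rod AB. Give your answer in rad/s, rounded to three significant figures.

ω = 158.8 rad/s (converted from 1516 rpm).
The rod makes angle φ with the slider axis where L sinφ = r sinθ; differentiating, L cosφ·φ̇ = r ω cosθ.
L cosφ = √(L² − r² sin²θ) = 0.03294 m.
|ω_rod| = r ω |cosθ| / √(L² − r² sin²θ) = 0.011·158.8·0.27060/0.03294 = 14.346 rad/s.

14.3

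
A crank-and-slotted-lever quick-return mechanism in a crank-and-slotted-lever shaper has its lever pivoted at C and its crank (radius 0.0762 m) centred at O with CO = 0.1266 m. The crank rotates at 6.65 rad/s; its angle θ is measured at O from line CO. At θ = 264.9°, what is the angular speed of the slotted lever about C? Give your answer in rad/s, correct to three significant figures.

1.64

ω = 6.65 rad/s
Crank pin A relative to C: A = (d + r cosθ, r sinθ); lever angle φ = atan2(r sinθ, d + r cosθ).
Differentiating tanφ: φ̇ = rω(d cosθ + r)/(d² + r² + 2dr cosθ).
d² + r² + 2dr cosθ = |CA|² = 0.0201189 m²;  d cosθ + r = +0.064946 m.
|ω_lever| = |0.0762·6.65·+0.064946| / 0.0201189 = 1.6358 rad/s.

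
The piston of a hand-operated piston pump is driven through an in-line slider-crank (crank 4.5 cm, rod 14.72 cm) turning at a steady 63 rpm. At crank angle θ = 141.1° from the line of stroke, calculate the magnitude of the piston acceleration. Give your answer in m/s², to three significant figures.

1.38

ω = 2π·63/60 = 6.597 rad/s
x(θ) = r cosθ + √(L² − r² sin²θ); with ω constant, a = ω²·d²x/dθ².
d²x/dθ² = −r cosθ − r²(cos2θ)/√u − r⁴ sin²2θ/(4u^{3/2}),  u = L² − r² sin²θ = 0.0208693 m².
Substituting r = 0.045 m, L = 0.1472 m, θ = 141.1°: d²x/dθ² = +0.031734 m.
a = ω²·d²x/dθ² = (6.597)²·(+0.031734) = +1.3812 m/s²;  |a| = 1.3812 m/s².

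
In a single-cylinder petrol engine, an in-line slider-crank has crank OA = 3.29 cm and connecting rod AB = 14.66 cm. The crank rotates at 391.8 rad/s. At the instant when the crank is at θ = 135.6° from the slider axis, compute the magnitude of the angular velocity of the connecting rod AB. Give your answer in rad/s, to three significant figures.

ω = 391.8 rad/s
The rod makes angle φ with the slider axis where L sinφ = r sinθ; differentiating, L cosφ·φ̇ = r ω cosθ.
L cosφ = √(L² − r² sin²θ) = 0.14478 m.
|ω_rod| = r ω |cosθ| / √(L² − r² sin²θ) = 0.0329·391.8·0.71447/0.14478 = 63.611 rad/s.

63.6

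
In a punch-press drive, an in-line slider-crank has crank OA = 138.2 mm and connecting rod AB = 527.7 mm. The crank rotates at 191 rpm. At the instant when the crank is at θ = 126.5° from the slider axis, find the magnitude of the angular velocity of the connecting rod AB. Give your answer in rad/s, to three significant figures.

ω = 20 rad/s (converted from 191 rpm).
The rod makes angle φ with the slider axis where L sinφ = r sinθ; differentiating, L cosφ·φ̇ = r ω cosθ.
L cosφ = √(L² − r² sin²θ) = 0.51587 m.
|ω_rod| = r ω |cosθ| / √(L² − r² sin²θ) = 0.1382·20·0.59482/0.51587 = 3.1872 rad/s.

3.19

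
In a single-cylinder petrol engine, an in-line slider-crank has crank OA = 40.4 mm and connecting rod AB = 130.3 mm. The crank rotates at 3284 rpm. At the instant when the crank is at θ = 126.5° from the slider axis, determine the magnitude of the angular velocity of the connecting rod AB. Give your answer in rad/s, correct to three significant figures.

65.5

ω = 343.9 rad/s (converted from 3284 rpm).
The rod makes angle φ with the slider axis where L sinφ = r sinθ; differentiating, L cosφ·φ̇ = r ω cosθ.
L cosφ = √(L² − r² sin²θ) = 0.12619 m.
|ω_rod| = r ω |cosθ| / √(L² − r² sin²θ) = 0.0404·343.9·0.59482/0.12619 = 65.491 rad/s.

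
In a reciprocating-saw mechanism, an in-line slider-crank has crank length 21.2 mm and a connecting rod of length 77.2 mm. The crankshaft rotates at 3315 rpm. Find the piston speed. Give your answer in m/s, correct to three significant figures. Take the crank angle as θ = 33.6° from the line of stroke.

ω = 2π·3315/60 = 347.1 rad/s
For an in-line slider-crank, x = r cosθ + √(L² − r² sin²θ), so v = −rω sinθ·[1 + r cosθ/√(L² − r² sin²θ)].
With r = 0.0212 m, L = 0.0772 m, θ = 33.6°: √(L² − r² sin²θ) = 0.076303 m.
v = −0.0212·347.1·0.55339·[1 + 0.0212·0.83292/0.076303] = -5.0152 m/s.
|v| = 5.0152 m/s.

5.02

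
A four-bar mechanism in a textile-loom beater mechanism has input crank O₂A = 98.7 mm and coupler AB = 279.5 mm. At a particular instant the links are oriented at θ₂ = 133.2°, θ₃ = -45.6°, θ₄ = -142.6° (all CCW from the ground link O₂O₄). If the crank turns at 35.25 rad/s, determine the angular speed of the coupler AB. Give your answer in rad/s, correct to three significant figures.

12.5

ω₂ = 35.25 rad/s
Differentiating the loop-closure r₂e^{iθ₂}+r₃e^{iθ₃}=r₁+r₄e^{iθ₄} gives r₂ω₂e^{iθ₂}+r₃ω₃e^{iθ₃}=r₄ω₄e^{iθ₄}.
Eliminating the other unknown: ω₃ = r₂ω₂ sin(θ₄−θ₂) / [r₃ sin(θ₃−θ₄)].
Numerator sine = +0.99488; denominator sine = +0.99255.
Result = 0.0987·35.25·(+0.99488) / (0.2795·(+0.99255)) = +12.477 rad/s; magnitude 12.477 rad/s.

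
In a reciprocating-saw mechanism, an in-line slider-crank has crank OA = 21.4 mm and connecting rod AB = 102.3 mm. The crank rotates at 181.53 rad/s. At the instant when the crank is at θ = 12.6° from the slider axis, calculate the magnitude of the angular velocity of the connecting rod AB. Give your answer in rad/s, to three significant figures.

37.1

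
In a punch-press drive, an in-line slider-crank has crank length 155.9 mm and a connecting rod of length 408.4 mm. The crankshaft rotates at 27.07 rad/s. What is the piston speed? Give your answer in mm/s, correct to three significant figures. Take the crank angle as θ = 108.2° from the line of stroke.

3500

ω = 27.07 rad/s
For an in-line slider-crank, x = r cosθ + √(L² − r² sin²θ), so v = −rω sinθ·[1 + r cosθ/√(L² − r² sin²θ)].
With r = 0.1559 m, L = 0.4084 m, θ = 108.2°: √(L² − r² sin²θ) = 0.3806 m.
v = −0.1559·27.07·0.94997·[1 + 0.1559·-0.31233/0.3806] = -3.4962 m/s.
|v| = 3.4962 m/s = 3496.2 mm/s.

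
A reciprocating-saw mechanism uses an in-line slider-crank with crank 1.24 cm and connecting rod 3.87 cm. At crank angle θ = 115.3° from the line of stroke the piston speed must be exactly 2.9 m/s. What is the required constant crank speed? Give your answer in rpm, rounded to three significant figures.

2880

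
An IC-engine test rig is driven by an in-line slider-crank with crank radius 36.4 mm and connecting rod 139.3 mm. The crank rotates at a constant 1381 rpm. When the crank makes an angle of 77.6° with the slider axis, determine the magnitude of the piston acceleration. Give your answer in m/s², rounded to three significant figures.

22.6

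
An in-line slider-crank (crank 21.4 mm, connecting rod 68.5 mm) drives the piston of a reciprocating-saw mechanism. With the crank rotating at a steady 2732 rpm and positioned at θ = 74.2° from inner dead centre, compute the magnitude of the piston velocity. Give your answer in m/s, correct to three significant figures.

6.42

ω = 2π·2732/60 = 286.1 rad/s
For an in-line slider-crank, x = r cosθ + √(L² − r² sin²θ), so v = −rω sinθ·[1 + r cosθ/√(L² − r² sin²θ)].
With r = 0.0214 m, L = 0.0685 m, θ = 74.2°: √(L² − r² sin²θ) = 0.065332 m.
v = −0.0214·286.1·0.96222·[1 + 0.0214·0.27228/0.065332] = -6.4165 m/s.
|v| = 6.4165 m/s.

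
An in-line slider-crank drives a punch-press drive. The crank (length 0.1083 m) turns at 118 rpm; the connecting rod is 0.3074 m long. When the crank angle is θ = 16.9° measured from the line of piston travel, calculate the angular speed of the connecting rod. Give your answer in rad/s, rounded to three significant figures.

4.19

ω = 12.36 rad/s (converted from 118 rpm).
The rod makes angle φ with the slider axis where L sinφ = r sinθ; differentiating, L cosφ·φ̇ = r ω cosθ.
L cosφ = √(L² − r² sin²θ) = 0.30578 m.
|ω_rod| = r ω |cosθ| / √(L² − r² sin²θ) = 0.1083·12.36·0.95681/0.30578 = 4.1875 rad/s.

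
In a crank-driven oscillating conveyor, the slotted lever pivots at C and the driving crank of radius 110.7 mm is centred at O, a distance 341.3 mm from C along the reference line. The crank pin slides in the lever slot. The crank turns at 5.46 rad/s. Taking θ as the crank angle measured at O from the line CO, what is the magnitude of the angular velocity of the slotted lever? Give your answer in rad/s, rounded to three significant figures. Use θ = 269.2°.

0.501

ω = 5.46 rad/s
Crank pin A relative to C: A = (d + r cosθ, r sinθ); lever angle φ = atan2(r sinθ, d + r cosθ).
Differentiating tanφ: φ̇ = rω(d cosθ + r)/(d² + r² + 2dr cosθ).
d² + r² + 2dr cosθ = |CA|² = 0.127685 m²;  d cosθ + r = +0.10593 m.
|ω_lever| = |0.1107·5.46·+0.10593| / 0.127685 = 0.50146 rad/s.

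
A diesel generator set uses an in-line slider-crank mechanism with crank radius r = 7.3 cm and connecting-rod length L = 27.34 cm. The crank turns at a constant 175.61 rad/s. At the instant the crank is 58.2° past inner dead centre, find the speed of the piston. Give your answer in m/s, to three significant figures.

ω = 175.6 rad/s
For an in-line slider-crank, x = r cosθ + √(L² − r² sin²θ), so v = −rω sinθ·[1 + r cosθ/√(L² − r² sin²θ)].
With r = 0.073 m, L = 0.2734 m, θ = 58.2°: √(L² − r² sin²θ) = 0.26627 m.
v = −0.073·175.6·0.84989·[1 + 0.073·0.52696/0.26627] = -12.469 m/s.
|v| = 12.469 m/s.

12.5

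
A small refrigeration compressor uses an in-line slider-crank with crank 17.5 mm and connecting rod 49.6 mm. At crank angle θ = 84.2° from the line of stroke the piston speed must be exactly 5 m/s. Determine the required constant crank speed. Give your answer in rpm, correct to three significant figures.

2640

For an in-line slider-crank, |v_piston| = rω|sinθ|·[1 + r cosθ/√(L² − r² sin²θ)].
With r = 0.0175 m, L = 0.0496 m, θ = 84.2°: the bracketed kinematic factor |dx/dθ| = 0.018073 m.
ω = v/|dx/dθ| = 5/0.018073 = 276.65 rad/s.
N = 60ω/(2π) = 2641.8 rpm.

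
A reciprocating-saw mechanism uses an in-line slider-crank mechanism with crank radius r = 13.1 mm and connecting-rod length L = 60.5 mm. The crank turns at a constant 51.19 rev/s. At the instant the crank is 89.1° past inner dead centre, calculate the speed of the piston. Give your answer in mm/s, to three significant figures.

ω = 2π·51.2 = 321.6 rad/s
For an in-line slider-crank, x = r cosθ + √(L² − r² sin²θ), so v = −rω sinθ·[1 + r cosθ/√(L² − r² sin²θ)].
With r = 0.0131 m, L = 0.0605 m, θ = 89.1°: √(L² − r² sin²θ) = 0.059065 m.
v = −0.0131·321.6·0.99988·[1 + 0.0131·0.01571/0.059065] = -4.2276 m/s.
|v| = 4.2276 m/s = 4227.6 mm/s.

4230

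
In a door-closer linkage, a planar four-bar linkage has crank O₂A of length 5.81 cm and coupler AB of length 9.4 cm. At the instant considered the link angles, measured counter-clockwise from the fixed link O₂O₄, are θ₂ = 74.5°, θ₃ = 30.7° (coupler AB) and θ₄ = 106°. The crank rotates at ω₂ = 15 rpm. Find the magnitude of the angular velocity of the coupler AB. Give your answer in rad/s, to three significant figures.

ω₂ = 1.571 rad/s (from 15 rpm).
Differentiating the loop-closure r₂e^{iθ₂}+r₃e^{iθ₃}=r₁+r₄e^{iθ₄} gives r₂ω₂e^{iθ₂}+r₃ω₃e^{iθ₃}=r₄ω₄e^{iθ₄}.
Eliminating the other unknown: ω₃ = r₂ω₂ sin(θ₄−θ₂) / [r₃ sin(θ₃−θ₄)].
Numerator sine = +0.52250; denominator sine = -0.96727.
Result = 0.0581·1.571·(+0.52250) / (0.094·(-0.96727)) = -0.52445 rad/s; magnitude 0.52445 rad/s.

0.524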